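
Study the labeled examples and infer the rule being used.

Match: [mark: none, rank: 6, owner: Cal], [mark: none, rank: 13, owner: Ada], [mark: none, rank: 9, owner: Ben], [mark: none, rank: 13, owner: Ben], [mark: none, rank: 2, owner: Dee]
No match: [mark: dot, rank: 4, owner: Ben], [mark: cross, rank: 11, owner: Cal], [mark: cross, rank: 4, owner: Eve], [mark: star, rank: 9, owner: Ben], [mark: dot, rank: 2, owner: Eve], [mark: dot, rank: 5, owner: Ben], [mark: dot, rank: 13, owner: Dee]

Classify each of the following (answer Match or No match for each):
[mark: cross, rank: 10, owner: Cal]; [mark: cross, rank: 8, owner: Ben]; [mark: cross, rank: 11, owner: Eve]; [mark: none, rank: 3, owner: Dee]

Comparing the two groups points to one rule — mark is none.
[mark: cross, rank: 10, owner: Cal]: No match (mark is cross).
[mark: cross, rank: 8, owner: Ben]: No match (mark is cross).
[mark: cross, rank: 11, owner: Eve]: No match (mark is cross).
[mark: none, rank: 3, owner: Dee]: Match (mark is none).

No match, No match, No match, Match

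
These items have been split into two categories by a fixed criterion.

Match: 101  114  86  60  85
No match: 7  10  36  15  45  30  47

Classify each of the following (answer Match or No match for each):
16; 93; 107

Every 'Match' example satisfies: at least 60. None of the 'No match' examples do.

No match, Match, Match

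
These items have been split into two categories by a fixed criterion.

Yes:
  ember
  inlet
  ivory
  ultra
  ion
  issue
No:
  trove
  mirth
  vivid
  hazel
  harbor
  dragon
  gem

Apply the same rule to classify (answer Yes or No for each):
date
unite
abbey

Every 'Yes' example satisfies: starts with a vowel. None of the 'No' examples do.

No, Yes, Yes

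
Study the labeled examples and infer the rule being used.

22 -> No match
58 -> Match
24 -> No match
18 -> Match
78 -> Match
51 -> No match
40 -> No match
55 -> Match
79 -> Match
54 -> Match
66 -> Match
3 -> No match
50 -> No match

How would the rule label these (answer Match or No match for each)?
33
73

The common property of the 'Match' items is: digit sum ≥ 7. No 'No match' item has it.
33: No match (digit sum 3+3 = 6).
73: Match (digit sum 7+3 = 10).

No match, Match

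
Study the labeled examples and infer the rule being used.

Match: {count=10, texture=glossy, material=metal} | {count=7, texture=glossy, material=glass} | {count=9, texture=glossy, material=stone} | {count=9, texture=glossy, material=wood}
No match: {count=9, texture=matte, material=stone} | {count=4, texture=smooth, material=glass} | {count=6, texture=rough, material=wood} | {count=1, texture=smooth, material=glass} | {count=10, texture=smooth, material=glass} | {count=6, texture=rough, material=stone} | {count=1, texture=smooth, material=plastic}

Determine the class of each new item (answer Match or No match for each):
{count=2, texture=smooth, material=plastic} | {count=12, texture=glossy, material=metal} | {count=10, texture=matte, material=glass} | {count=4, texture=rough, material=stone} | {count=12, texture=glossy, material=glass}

No match, Match, No match, No match, Match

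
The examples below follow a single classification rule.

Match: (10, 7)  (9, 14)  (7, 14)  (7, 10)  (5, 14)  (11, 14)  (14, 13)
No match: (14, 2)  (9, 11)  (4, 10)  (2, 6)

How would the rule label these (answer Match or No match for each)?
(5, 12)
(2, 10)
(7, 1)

Match, No match, No match

Comparing the two groups points to one rule — sum is odd.
(5, 12) → 5+12 = 17 → Match. (2, 10) → 2+10 = 12 → No match. (7, 1) → 7+1 = 8 → No match.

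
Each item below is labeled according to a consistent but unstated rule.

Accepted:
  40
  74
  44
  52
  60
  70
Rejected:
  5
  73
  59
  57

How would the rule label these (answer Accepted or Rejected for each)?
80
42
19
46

The pattern is that an item is 'Accepted' exactly when: even.

Accepted, Accepted, Rejected, Accepted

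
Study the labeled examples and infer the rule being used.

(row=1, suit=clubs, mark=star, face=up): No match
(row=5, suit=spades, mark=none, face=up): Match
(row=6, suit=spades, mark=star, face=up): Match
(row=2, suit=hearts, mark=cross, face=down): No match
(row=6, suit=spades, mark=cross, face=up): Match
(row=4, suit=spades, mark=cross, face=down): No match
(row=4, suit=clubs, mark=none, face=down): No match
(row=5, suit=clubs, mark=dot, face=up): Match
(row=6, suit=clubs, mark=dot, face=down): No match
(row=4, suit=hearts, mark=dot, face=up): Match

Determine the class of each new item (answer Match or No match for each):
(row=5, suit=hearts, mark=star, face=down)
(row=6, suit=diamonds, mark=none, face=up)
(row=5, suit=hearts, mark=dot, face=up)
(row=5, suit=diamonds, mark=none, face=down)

A rule that fits every label: face is up AND row ≥ 2 — true of each 'Match' example, false of each 'No match' one.
(row=5, suit=hearts, mark=star, face=down) → face is down, row = 5 → No match. (row=6, suit=diamonds, mark=none, face=up) → face is up, row = 6 → Match. (row=5, suit=hearts, mark=dot, face=up) → face is up, row = 5 → Match. (row=5, suit=diamonds, mark=none, face=down) → face is down, row = 5 → No match.

No match, Match, Match, No match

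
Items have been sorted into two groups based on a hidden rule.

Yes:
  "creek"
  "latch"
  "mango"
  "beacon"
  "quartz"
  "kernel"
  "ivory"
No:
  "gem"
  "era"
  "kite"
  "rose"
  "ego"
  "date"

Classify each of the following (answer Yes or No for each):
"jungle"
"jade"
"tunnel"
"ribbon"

Yes, No, Yes, Yes

The common property of the 'Yes' items is: length ≥ 5. No 'No' item has it.
"jungle" → length 6 → Yes. "jade" → length 4 → No. "tunnel" → length 6 → Yes. "ribbon" → length 6 → Yes.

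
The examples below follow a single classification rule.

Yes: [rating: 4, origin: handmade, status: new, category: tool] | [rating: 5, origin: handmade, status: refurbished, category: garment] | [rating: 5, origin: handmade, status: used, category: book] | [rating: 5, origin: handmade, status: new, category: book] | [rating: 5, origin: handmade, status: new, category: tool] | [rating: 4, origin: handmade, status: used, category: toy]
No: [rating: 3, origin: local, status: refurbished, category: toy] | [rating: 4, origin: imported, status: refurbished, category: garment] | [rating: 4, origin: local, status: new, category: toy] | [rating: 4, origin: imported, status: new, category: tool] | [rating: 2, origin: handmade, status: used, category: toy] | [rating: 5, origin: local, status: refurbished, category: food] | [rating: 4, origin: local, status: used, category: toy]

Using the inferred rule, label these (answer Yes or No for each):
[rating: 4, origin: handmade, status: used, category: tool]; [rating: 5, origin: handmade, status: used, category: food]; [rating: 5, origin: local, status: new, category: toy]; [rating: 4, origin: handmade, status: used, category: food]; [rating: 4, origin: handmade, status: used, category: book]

The rule appears to be: origin is handmade AND rating ≥ 3.

Yes, Yes, No, Yes, Yes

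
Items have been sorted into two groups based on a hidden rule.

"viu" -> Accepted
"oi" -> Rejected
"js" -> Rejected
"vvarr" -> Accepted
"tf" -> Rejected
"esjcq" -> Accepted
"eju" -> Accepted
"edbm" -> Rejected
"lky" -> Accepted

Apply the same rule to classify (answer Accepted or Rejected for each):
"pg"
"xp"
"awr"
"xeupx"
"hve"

Looking at the examples, the only property every 'Accepted' case has and every 'Rejected' case lacks is: odd length.
"pg" — length 2, hence Rejected.
"xp" — length 2, hence Rejected.
"awr" — length 3, hence Accepted.
"xeupx" — length 5, hence Accepted.
"hve" — length 3, hence Accepted.

Rejected, Rejected, Accepted, Accepted, Accepted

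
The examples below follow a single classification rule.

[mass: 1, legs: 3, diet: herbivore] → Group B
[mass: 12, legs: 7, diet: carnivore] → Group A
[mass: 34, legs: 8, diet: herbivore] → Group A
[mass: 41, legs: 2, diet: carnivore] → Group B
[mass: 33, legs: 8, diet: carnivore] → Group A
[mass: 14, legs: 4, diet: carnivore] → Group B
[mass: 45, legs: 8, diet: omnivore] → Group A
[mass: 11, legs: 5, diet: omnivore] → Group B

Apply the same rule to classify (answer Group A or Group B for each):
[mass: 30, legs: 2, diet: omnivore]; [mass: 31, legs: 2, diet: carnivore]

The pattern is that an item is 'Group A' exactly when: legs ≥ 7.
[mass: 30, legs: 2, diet: omnivore]: legs = 2, doesn't match → Group B.
[mass: 31, legs: 2, diet: carnivore]: legs = 2, doesn't match → Group B.

Group B, Group B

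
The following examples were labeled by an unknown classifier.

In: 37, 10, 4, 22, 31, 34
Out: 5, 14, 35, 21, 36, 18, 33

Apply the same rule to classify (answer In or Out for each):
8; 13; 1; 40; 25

Out, In, In, In, In

Rule: ≡ 1 (mod 3). This holds for each 'In' example and fails for each 'Out' one.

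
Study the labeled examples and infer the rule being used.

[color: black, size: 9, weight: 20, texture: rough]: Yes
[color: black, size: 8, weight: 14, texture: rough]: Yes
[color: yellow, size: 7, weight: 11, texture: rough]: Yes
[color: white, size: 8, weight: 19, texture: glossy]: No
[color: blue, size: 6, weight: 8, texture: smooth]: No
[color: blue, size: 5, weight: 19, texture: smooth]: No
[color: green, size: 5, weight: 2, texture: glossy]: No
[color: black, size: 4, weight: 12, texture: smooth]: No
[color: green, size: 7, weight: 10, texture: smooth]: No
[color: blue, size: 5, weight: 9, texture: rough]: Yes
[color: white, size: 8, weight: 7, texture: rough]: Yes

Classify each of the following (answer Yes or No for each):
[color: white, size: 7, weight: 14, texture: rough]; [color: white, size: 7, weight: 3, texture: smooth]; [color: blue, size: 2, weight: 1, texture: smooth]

Yes, No, No

The classifier is using: texture is rough.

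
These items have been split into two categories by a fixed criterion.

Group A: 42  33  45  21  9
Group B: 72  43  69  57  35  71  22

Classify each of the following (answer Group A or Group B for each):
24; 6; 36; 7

Group A, Group A, Group A, Group B

Rule: multiple of 3 AND at most 45. This holds for each 'Group A' example and fails for each 'Group B' one.
24 → 24 = 3·8, 24 ≤ 45 → Group A. 6 → 6 = 3·2, 6 ≤ 45 → Group A. 36 → 36 = 3·12, 36 ≤ 45 → Group A. 7 → 7 = 3·2 + 1, 7 ≤ 45 → Group B.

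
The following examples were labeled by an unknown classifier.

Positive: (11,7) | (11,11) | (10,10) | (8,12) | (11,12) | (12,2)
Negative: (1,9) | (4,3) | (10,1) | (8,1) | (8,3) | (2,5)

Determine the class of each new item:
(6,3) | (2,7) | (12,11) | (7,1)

One predicate separates the groups cleanly: sum ≥ 14.
(6,3): 6+3 = 9, lacks this property → Negative. (2,7): 2+7 = 9, lacks this property → Negative. (12,11): 12+11 = 23, has this property → Positive. (7,1): 7+1 = 8, lacks this property → Negative.

Negative, Negative, Positive, Negative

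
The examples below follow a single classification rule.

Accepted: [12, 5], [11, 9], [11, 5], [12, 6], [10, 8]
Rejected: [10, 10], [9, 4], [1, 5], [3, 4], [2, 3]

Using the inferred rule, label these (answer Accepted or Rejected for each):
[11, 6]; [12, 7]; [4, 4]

All 'Accepted' examples share one property — first > second AND sum ≥ 16 — and every 'Rejected' example lacks it.
[11, 6] → 11 > 6, 11+6 = 17 → Accepted.
[12, 7] → 12 > 7, 12+7 = 19 → Accepted.
[4, 4] → 4 = 4, 4+4 = 8 → Rejected.

Accepted, Accepted, Rejected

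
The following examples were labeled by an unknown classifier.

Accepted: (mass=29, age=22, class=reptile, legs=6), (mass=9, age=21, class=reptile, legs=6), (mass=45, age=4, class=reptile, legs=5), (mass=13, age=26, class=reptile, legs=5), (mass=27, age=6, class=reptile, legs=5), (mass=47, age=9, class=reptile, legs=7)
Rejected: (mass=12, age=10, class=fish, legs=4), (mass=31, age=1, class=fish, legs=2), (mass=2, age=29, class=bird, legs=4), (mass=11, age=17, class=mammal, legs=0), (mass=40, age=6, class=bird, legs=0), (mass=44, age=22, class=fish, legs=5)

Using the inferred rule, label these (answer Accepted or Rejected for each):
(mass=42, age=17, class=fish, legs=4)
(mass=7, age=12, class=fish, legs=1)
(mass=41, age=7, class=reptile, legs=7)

One predicate separates the groups cleanly: class is reptile.
(mass=42, age=17, class=fish, legs=4): class is fish — fails this test, so Rejected. (mass=7, age=12, class=fish, legs=1): class is fish — fails this test, so Rejected. (mass=41, age=7, class=reptile, legs=7): class is reptile — has this property, so Accepted.

Rejected, Rejected, Accepted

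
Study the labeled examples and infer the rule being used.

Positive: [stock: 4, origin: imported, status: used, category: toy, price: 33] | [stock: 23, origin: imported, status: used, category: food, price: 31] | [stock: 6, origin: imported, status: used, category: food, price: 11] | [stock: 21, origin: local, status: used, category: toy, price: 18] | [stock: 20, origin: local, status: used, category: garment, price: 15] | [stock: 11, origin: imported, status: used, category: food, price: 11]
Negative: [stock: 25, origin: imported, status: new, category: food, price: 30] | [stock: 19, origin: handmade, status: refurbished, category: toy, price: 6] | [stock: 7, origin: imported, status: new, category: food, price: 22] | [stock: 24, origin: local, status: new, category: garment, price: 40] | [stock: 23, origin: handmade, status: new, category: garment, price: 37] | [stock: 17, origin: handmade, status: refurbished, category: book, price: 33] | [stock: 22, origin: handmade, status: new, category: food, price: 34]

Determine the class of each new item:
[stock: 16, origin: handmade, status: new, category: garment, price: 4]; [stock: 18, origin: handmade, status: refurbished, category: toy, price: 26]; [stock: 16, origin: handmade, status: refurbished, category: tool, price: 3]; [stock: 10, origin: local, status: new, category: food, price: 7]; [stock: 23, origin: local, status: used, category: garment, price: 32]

Negative, Negative, Negative, Negative, Positive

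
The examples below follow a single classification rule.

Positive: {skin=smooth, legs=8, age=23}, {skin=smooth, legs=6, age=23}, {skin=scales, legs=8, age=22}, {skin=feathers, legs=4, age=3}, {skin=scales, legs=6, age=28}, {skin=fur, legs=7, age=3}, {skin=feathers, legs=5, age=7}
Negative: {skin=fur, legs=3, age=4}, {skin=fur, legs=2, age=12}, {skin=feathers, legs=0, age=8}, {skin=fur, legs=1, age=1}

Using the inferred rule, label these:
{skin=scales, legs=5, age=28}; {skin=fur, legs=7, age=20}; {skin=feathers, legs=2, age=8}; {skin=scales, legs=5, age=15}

'Positive' ⟺ legs ≥ 4.

Positive, Positive, Negative, Positive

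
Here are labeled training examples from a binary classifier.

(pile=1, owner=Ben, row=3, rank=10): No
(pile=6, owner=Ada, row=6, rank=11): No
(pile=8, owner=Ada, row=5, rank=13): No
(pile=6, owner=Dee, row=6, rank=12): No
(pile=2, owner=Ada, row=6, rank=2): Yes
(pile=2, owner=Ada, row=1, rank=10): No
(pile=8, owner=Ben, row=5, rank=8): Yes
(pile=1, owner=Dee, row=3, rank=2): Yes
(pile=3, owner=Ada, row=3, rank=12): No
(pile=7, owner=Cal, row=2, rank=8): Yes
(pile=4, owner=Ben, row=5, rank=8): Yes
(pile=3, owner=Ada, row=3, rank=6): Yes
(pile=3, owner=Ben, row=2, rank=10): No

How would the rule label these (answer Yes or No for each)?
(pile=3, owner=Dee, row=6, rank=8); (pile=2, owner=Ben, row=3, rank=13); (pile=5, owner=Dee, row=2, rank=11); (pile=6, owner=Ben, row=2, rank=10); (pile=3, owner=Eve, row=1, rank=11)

Yes, No, No, No, No

One predicate separates the groups cleanly: rank ≤ 8.
(pile=3, owner=Dee, row=6, rank=8) — rank = 8, hence Yes.
(pile=2, owner=Ben, row=3, rank=13) — rank = 13, hence No.
(pile=5, owner=Dee, row=2, rank=11) — rank = 11, hence No.
(pile=6, owner=Ben, row=2, rank=10) — rank = 10, hence No.
(pile=3, owner=Eve, row=1, rank=11) — rank = 11, hence No.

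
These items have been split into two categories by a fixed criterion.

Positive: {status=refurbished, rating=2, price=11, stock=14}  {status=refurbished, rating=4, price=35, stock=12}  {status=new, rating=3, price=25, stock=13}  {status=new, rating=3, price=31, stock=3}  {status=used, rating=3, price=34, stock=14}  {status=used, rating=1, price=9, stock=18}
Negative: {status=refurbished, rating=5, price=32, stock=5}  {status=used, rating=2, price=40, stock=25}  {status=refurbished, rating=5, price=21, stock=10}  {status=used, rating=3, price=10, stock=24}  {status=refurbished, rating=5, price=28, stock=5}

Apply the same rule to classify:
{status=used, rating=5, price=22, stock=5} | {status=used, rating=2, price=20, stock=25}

Negative, Negative

'Positive' ⟺ rating ≤ 4 AND stock ≤ 18.
{status=used, rating=5, price=22, stock=5} → rating = 5, stock = 5 → Negative.
{status=used, rating=2, price=20, stock=25} → rating = 2, stock = 25 → Negative.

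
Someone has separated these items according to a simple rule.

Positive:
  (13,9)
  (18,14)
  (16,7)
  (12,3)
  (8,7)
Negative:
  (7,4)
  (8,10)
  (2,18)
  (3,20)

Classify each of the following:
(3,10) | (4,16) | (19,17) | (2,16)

The rule appears to be: first > second AND sum ≥ 15.
(3,10) → 3 < 10, 3+10 = 13 → Negative.
(4,16) → 4 < 16, 4+16 = 20 → Negative.
(19,17) → 19 > 17, 19+17 = 36 → Positive.
(2,16) → 2 < 16, 2+16 = 18 → Negative.

Negative, Negative, Positive, Negative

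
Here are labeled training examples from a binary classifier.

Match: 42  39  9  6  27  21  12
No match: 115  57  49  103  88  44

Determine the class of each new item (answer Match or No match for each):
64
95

No match, No match

A rule that fits every label: at most 42 — true of each 'Match' example, false of each 'No match' one.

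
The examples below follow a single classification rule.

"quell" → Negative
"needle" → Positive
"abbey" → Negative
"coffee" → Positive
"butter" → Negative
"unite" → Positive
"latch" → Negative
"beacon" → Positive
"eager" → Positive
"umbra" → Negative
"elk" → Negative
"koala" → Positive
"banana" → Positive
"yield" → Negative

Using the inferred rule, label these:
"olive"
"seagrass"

Every 'Positive' example satisfies: has ≥ 3 vowels. None of the 'Negative' examples do.
"olive" → 3 vowels → Positive. "seagrass" → 3 vowels → Positive.

Positive, Positive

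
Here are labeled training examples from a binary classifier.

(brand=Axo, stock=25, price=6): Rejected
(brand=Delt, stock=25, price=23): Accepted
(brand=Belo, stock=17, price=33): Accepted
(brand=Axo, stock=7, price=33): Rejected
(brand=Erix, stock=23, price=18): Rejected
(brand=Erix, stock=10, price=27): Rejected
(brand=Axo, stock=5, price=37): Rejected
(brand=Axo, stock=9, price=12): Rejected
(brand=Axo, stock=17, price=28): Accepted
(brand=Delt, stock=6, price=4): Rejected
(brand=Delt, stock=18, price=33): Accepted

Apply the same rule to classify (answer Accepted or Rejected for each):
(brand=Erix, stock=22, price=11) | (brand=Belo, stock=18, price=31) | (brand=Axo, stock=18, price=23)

Rejected, Accepted, Accepted

One predicate separates the groups cleanly: stock ≥ 17 AND price ≥ 23.
Rejected: (brand=Erix, stock=22, price=11), since stock = 22, price = 11.
Accepted: (brand=Belo, stock=18, price=31), since stock = 18, price = 31.
Accepted: (brand=Axo, stock=18, price=23), since stock = 18, price = 23.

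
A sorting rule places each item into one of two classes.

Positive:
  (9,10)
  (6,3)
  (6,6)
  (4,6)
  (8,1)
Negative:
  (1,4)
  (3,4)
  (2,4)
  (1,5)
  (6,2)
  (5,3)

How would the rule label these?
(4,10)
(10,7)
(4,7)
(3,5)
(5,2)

Positive, Positive, Positive, Negative, Negative

The common property of the 'Positive' items is: sum ≥ 9. No 'Negative' item has it.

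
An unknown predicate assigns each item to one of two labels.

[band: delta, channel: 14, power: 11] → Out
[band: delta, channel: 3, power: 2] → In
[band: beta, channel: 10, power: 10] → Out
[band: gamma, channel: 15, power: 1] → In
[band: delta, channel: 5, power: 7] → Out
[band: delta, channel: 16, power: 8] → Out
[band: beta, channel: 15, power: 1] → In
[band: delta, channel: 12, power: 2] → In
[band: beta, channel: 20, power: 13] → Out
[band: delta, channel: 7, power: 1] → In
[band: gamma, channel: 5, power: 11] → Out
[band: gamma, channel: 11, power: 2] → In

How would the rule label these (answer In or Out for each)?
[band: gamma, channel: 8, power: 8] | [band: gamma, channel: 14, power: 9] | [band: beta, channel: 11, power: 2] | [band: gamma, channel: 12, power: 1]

The rule appears to be: power ≤ 2.

Out, Out, In, In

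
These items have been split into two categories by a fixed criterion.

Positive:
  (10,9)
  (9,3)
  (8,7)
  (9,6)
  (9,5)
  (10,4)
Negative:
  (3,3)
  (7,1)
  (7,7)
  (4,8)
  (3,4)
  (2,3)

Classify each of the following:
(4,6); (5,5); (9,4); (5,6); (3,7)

The simplest hypothesis consistent with all the labels is: first ≥ 8.
(4,6): Negative (first 4).
(5,5): Negative (first 5).
(9,4): Positive (first 9).
(5,6): Negative (first 5).
(3,7): Negative (first 3).

Negative, Negative, Positive, Negative, Negative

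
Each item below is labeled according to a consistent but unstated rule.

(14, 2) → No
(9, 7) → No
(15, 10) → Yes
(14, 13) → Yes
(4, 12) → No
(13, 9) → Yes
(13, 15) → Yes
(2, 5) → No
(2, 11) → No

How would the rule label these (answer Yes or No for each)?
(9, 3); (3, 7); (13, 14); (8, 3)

No, No, Yes, No

Every 'Yes' example satisfies: sum ≥ 22. None of the 'No' examples do.
(9, 3): 9+3 = 12 — does not pass, so No.
(3, 7): 3+7 = 10 — does not pass, so No.
(13, 14): 13+14 = 27 — has this property, so Yes.
(8, 3): 8+3 = 11 — does not pass, so No.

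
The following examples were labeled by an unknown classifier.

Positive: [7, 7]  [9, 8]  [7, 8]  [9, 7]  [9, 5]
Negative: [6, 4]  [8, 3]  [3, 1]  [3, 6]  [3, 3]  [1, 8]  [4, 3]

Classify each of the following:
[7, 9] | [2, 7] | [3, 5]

Positive, Negative, Negative

The classifier is using: sum ≥ 14.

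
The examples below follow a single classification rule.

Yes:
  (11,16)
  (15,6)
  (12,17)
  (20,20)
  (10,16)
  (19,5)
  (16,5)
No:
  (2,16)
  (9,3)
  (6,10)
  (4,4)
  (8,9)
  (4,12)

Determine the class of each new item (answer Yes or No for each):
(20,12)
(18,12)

Yes, Yes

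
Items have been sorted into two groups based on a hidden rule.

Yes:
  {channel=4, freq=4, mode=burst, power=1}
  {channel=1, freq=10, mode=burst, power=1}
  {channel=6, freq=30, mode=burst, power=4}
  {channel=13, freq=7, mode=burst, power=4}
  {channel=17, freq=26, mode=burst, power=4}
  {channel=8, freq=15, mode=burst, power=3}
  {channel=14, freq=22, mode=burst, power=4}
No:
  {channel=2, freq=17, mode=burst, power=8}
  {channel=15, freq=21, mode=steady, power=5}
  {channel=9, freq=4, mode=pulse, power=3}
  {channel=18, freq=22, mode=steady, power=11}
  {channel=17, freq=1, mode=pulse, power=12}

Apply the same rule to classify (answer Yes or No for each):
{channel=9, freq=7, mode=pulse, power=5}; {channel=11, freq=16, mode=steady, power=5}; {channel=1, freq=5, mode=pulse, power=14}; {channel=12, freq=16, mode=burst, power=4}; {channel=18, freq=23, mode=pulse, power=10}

No, No, No, Yes, No

Every 'Yes' example satisfies: mode is burst AND power ≤ 4. None of the 'No' examples do.
{channel=9, freq=7, mode=pulse, power=5}: No (mode is pulse, power = 5). {channel=11, freq=16, mode=steady, power=5}: No (mode is steady, power = 5). {channel=1, freq=5, mode=pulse, power=14}: No (mode is pulse, power = 14). {channel=12, freq=16, mode=burst, power=4}: Yes (mode is burst, power = 4). {channel=18, freq=23, mode=pulse, power=10}: No (mode is pulse, power = 10).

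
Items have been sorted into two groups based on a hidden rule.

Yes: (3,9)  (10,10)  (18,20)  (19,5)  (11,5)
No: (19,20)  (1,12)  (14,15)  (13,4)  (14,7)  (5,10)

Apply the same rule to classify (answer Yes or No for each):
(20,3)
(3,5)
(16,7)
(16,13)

The common property of the 'Yes' items is: sum is even. No 'No' item has it.
(20,3) → 20+3 = 23 → No.
(3,5) → 3+5 = 8 → Yes.
(16,7) → 16+7 = 23 → No.
(16,13) → 16+13 = 29 → No.

No, Yes, No, No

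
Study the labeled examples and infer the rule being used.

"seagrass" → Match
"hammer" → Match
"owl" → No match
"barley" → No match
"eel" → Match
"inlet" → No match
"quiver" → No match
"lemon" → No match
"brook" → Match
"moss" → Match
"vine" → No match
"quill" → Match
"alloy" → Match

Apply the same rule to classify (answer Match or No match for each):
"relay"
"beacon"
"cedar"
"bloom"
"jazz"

The common property of the 'Match' items is: has a double letter. No 'No match' item has it.

No match, No match, No match, Match, Match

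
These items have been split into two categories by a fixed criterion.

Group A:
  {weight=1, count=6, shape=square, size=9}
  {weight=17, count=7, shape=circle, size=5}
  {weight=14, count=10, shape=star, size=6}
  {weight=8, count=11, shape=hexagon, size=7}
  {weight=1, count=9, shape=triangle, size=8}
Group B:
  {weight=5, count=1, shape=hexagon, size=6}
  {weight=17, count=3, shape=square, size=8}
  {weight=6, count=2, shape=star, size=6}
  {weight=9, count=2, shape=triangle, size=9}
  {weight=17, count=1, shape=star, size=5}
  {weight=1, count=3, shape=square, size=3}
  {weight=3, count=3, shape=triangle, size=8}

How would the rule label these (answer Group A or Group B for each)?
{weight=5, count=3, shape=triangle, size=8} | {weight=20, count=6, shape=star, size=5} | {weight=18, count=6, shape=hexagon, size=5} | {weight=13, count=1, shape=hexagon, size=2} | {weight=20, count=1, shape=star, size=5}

All 'Group A' examples share one property — count ≥ 6 — and every 'Group B' example lacks it.

Group B, Group A, Group A, Group B, Group B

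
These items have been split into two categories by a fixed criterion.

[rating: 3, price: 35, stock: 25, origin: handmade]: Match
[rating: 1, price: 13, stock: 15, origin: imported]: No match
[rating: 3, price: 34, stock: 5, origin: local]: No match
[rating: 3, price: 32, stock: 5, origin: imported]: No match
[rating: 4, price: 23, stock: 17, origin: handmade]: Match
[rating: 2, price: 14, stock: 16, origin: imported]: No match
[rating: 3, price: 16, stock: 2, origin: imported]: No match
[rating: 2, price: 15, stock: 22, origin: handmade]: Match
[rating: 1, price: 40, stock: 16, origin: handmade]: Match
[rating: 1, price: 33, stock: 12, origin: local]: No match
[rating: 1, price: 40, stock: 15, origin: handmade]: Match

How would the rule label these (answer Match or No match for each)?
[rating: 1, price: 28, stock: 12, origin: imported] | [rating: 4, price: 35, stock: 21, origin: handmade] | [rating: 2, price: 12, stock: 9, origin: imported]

'Match' ⟺ origin is handmade.
[rating: 1, price: 28, stock: 12, origin: imported]: origin is imported — does not satisfy this, so No match.
[rating: 4, price: 35, stock: 21, origin: handmade]: origin is handmade — satisfies this, so Match.
[rating: 2, price: 12, stock: 9, origin: imported]: origin is imported — does not satisfy this, so No match.

No match, Match, No match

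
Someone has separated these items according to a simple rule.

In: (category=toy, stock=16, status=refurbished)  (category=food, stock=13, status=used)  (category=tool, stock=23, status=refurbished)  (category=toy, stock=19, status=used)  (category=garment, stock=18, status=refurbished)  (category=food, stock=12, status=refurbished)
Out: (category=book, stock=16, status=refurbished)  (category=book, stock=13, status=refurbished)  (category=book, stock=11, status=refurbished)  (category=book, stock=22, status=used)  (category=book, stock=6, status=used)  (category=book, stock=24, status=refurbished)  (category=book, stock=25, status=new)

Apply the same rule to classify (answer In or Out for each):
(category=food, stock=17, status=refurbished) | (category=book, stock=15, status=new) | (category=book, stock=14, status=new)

'In' ⟺ category is not book.
(category=food, stock=17, status=refurbished) — category is food, hence In.
(category=book, stock=15, status=new) — category is book, hence Out.
(category=book, stock=14, status=new) — category is book, hence Out.

In, Out, Out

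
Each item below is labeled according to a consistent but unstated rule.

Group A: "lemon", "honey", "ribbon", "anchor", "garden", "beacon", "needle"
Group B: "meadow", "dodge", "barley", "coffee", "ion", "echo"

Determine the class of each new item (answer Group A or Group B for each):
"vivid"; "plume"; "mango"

'Group A' ⟺ length ≥ 4 AND contains 'n'.

Group B, Group B, Group A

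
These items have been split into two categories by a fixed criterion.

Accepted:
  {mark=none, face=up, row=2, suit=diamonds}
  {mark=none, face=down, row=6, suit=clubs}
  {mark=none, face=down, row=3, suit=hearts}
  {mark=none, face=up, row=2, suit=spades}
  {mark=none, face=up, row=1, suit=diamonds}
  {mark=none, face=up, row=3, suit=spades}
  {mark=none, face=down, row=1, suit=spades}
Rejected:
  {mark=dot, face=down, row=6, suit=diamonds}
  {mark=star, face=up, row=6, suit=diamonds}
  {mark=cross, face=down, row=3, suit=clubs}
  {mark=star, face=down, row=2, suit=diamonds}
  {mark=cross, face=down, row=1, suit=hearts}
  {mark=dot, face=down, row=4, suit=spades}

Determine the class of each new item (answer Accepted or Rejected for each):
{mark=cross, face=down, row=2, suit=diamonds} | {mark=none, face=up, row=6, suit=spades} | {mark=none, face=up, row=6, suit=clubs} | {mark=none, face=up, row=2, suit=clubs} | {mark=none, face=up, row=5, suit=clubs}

The pattern is that an item is 'Accepted' exactly when: mark is none.

Rejected, Accepted, Accepted, Accepted, Accepted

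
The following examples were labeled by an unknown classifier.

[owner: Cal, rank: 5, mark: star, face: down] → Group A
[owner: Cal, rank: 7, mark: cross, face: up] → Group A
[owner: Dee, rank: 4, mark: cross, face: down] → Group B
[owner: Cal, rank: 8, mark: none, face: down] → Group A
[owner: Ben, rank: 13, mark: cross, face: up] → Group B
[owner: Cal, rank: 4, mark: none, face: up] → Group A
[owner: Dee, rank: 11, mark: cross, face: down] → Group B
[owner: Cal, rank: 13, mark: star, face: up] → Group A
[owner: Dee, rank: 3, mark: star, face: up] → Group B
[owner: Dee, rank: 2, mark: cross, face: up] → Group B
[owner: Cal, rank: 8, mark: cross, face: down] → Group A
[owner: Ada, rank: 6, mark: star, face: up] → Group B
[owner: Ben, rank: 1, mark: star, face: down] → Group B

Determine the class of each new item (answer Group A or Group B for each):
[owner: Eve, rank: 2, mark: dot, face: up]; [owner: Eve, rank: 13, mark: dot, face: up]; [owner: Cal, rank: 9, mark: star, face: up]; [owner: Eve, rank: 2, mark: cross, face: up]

Group B, Group B, Group A, Group B

Rule: owner is Cal. This holds for each 'Group A' example and fails for each 'Group B' one.
[owner: Eve, rank: 2, mark: dot, face: up] — owner is Eve, hence Group B.
[owner: Eve, rank: 13, mark: dot, face: up] — owner is Eve, hence Group B.
[owner: Cal, rank: 9, mark: star, face: up] — owner is Cal, hence Group A.
[owner: Eve, rank: 2, mark: cross, face: up] — owner is Eve, hence Group B.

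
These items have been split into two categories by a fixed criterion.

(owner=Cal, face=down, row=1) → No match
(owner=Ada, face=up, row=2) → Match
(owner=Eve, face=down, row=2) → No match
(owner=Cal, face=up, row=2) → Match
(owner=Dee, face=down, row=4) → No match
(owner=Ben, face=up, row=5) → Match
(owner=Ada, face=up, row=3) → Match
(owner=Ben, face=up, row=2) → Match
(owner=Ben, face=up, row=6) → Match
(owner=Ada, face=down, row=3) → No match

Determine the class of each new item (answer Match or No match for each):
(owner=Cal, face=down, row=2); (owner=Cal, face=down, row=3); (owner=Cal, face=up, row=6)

The distinguishing property — face is up — holds for all the 'Match' cases and none of the 'No match' cases.
(owner=Cal, face=down, row=2): No match (face is down).
(owner=Cal, face=down, row=3): No match (face is down).
(owner=Cal, face=up, row=6): Match (face is up).

No match, No match, Match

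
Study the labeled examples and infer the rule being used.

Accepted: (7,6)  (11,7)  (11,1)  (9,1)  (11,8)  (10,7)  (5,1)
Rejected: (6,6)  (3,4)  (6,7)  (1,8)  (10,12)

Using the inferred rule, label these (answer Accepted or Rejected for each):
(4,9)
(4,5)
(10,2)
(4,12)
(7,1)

Rejected, Rejected, Accepted, Rejected, Accepted

Checking candidate rules against both groups, what survives is: first > second.
(4,9) — 4 < 9, hence Rejected. (4,5) — 4 < 5, hence Rejected. (10,2) — 10 > 2, hence Accepted. (4,12) — 4 < 12, hence Rejected. (7,1) — 7 > 1, hence Accepted.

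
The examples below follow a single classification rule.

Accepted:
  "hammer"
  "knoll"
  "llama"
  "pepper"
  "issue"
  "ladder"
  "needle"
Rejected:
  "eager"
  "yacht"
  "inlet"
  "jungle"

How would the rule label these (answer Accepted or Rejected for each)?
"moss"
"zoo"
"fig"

All 'Accepted' examples share one property — has a double letter — and every 'Rejected' example lacks it.

Accepted, Accepted, Rejected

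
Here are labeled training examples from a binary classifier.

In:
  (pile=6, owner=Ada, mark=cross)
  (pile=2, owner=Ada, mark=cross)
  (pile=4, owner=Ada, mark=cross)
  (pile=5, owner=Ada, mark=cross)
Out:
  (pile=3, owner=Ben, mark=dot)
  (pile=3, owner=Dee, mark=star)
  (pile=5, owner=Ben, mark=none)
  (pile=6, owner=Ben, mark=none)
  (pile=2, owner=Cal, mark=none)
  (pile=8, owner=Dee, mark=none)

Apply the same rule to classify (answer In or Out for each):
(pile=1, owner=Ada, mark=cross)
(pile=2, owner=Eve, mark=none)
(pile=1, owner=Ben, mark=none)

In, Out, Out

All 'In' examples share one property — owner is Ada — and every 'Out' example lacks it.
(pile=1, owner=Ada, mark=cross) — owner is Ada, hence In. (pile=2, owner=Eve, mark=none) — owner is Eve, hence Out. (pile=1, owner=Ben, mark=none) — owner is Ben, hence Out.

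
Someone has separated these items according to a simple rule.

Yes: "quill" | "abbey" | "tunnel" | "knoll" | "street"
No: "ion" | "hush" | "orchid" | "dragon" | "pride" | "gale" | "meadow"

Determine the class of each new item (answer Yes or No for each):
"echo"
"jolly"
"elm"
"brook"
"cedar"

Checking candidate rules against both groups, what survives is: has a double letter.
No: "echo", since no doubled letter. Yes: "jolly", since 'll' doubled. No: "elm", since no doubled letter. Yes: "brook", since 'oo' doubled. No: "cedar", since no doubled letter.

No, Yes, No, Yes, No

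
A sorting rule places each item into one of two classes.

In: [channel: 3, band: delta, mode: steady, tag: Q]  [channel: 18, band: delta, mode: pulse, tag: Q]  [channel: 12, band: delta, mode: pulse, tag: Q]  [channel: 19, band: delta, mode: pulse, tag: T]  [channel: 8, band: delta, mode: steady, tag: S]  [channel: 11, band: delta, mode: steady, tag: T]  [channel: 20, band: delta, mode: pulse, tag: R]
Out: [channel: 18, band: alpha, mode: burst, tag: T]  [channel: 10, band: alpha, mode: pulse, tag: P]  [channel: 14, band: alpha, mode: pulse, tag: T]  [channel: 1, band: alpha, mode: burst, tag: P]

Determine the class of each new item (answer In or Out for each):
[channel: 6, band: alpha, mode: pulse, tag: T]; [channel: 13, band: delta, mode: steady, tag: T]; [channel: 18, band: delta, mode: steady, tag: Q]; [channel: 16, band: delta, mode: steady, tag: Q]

Out, In, In, In

The classifier is using: band is delta.
Out: [channel: 6, band: alpha, mode: pulse, tag: T], since band is alpha.
In: [channel: 13, band: delta, mode: steady, tag: T], since band is delta.
In: [channel: 18, band: delta, mode: steady, tag: Q], since band is delta.
In: [channel: 16, band: delta, mode: steady, tag: Q], since band is delta.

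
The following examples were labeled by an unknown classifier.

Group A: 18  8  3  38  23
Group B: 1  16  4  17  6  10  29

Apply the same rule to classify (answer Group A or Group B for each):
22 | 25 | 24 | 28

A rule that fits every label: ≡ 3 (mod 5) — true of each 'Group A' example, false of each 'Group B' one.
Group B: 22, since 22 mod 5 = 2. Group B: 25, since 25 mod 5 = 0. Group B: 24, since 24 mod 5 = 4. Group A: 28, since 28 mod 5 = 3.

Group B, Group B, Group B, Group A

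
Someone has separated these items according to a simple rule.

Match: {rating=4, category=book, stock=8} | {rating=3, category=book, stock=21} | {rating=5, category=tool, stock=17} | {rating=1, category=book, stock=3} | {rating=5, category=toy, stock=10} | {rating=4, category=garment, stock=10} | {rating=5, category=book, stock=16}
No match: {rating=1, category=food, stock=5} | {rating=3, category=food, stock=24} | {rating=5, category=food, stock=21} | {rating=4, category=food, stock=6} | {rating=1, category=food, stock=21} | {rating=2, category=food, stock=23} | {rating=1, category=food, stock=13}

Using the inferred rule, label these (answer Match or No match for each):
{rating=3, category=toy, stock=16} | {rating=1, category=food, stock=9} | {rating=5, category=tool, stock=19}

Match, No match, Match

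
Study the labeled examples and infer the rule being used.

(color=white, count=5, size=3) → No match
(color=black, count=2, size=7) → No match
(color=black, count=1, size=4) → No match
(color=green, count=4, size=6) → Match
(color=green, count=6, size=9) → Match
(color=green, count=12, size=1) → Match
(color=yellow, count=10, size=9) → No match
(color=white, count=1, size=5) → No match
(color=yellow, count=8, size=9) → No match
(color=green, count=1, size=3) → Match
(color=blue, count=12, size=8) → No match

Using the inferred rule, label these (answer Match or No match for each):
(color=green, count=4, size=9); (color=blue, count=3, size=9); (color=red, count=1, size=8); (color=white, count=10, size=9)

Every 'Match' example satisfies: color is green. None of the 'No match' examples do.

Match, No match, No match, No match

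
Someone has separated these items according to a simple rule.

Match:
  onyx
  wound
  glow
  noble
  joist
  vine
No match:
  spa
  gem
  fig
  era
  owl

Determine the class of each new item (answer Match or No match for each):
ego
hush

No match, Match

The simplest hypothesis consistent with all the labels is: length ≥ 4.
ego: length 3 — doesn't qualify, so No match. hush: length 4 — satisfies this, so Match.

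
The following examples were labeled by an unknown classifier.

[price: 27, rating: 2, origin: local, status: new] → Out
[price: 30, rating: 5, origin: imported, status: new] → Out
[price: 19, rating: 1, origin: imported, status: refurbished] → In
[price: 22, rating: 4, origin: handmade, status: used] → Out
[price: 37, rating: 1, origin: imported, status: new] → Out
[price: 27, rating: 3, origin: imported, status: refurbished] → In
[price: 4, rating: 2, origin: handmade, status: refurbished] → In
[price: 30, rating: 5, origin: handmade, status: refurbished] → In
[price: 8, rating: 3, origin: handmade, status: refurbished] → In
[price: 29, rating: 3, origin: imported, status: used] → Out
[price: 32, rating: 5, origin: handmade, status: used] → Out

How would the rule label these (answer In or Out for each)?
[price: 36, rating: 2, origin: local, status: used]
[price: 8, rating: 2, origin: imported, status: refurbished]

'In' ⟺ status is refurbished.
[price: 36, rating: 2, origin: local, status: used] — status is used, hence Out. [price: 8, rating: 2, origin: imported, status: refurbished] — status is refurbished, hence In.

Out, In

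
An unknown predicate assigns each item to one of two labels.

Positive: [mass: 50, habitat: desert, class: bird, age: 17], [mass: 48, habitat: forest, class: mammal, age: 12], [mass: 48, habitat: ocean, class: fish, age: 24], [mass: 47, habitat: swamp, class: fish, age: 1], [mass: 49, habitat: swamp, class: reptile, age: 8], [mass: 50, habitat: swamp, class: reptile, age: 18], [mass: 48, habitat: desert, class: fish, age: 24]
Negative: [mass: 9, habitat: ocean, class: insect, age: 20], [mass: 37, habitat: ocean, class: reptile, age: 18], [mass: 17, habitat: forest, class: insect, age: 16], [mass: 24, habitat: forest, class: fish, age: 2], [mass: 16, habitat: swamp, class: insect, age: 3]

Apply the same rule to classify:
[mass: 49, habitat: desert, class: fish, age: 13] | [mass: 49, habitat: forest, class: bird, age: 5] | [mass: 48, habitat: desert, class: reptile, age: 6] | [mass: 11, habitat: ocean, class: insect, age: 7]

Positive, Positive, Positive, Negative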